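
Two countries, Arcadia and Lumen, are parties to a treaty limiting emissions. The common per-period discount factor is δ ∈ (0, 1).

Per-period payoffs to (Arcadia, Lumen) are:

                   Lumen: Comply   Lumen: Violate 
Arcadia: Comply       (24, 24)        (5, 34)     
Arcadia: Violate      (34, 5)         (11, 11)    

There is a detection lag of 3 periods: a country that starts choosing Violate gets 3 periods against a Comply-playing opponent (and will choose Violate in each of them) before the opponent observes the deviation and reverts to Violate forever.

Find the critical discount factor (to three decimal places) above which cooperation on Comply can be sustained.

0.758

The best deviation is to choose Violate for all 3 undetected periods, earning 34 each, then 11 forever once detected.
Deviation value: 34(1−δ^3)/(1−δ) + 11δ^3/(1−δ); cooperation value: 24/(1−δ).
IC: 24 ≥ 34(1−δ^3) + 11δ^3 = 34 − 23δ^3.
So δ^3 ≥ 10/23, giving δ ≥ (10/23)^(1/3) ≈ 0.758.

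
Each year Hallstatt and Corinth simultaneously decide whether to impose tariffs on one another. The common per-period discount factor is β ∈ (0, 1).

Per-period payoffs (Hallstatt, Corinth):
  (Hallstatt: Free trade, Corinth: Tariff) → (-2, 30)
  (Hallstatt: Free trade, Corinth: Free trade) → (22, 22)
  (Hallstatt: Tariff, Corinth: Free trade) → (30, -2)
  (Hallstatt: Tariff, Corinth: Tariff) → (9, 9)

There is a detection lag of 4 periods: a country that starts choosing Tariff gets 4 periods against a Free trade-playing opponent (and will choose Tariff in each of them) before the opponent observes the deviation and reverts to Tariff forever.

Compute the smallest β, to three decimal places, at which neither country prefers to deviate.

0.786

Deviating for the 4 undetected periods gains 30−22 = 8 per period over cooperation, then loses 22−9 = 13 per period forever once punishment starts.
Gain: 8(1 + β + … + β^3); loss: 13·β^4/(1−β).
No profitable deviation ⇔ 8(1−β^4) ≤ 13·β^4, i.e. β^4 ≥ 8/(8+13) = 8/21.
Hence β ≥ (8/21)^(1/4) ≈ 0.786.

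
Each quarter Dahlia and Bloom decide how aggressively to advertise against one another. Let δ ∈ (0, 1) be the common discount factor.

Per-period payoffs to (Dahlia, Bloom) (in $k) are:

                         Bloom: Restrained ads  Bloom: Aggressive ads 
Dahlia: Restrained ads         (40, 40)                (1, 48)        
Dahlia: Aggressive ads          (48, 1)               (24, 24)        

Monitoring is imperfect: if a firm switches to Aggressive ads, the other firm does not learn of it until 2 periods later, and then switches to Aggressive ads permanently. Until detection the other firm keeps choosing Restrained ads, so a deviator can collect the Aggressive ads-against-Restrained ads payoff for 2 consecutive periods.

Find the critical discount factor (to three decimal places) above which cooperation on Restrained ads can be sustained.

0.577

The best deviation is to choose Aggressive ads for all 2 undetected periods, earning 48 each, then 24 forever once detected.
Deviation value: 48(1−δ^2)/(1−δ) + 24δ^2/(1−δ); cooperation value: 40/(1−δ).
IC: 40 ≥ 48(1−δ^2) + 24δ^2 = 48 − 24δ^2.
So δ^2 ≥ 8/24 = 1/3, giving δ ≥ (1/3)^(1/2) ≈ 0.577.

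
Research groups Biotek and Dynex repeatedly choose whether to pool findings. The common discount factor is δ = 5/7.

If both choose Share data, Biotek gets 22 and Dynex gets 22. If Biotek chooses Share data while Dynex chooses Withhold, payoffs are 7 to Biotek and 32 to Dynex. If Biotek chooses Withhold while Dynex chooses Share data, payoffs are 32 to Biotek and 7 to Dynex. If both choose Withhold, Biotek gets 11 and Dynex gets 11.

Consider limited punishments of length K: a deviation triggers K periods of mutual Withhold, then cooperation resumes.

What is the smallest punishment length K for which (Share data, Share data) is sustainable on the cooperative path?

2

No profitable deviation requires (22−11)(δ+…+δ^K) ≥ 32−22, i.e. δ+…+δ^K ≥ 10/11 ≈ 0.9091.
With δ = 5/7, the partial sums are K=1: 0.7143, K=2: 1.2245.
K = 2 is the first length at which the sum reaches 0.9091.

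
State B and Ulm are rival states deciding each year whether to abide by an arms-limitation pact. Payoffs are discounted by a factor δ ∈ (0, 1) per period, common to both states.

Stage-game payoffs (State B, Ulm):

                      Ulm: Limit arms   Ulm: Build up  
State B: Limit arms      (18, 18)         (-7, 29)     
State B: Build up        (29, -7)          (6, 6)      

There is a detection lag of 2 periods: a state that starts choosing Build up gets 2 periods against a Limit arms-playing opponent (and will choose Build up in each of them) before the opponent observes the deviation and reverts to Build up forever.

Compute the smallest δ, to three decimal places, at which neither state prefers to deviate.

A deviator earns 29 for 2 periods, then 6 forever; cooperating earns 18 forever. Multiplying the IC by (1−δ):
18 ≥ 29(1−δ^2) + 6δ^2, so 23·δ^2 ≥ 11 and δ^2 ≥ 11/23.
δ ≥ (11/23)^(1/2) ≈ 0.692.

0.692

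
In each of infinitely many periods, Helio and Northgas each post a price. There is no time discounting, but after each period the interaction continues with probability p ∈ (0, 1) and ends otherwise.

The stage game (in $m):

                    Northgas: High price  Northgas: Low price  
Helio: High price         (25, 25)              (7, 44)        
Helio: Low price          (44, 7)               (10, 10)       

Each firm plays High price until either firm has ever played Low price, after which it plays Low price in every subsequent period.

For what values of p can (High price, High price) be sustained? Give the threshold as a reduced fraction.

Expected cooperation value is 25 + p·25 + p²·25 + … = 25/(1−p); deviation gives 44 + p·10/(1−p).
25 ≥ 44(1−p) + 10p ⇒ 34p ≥ 19 ⇒ p ≥ 19/34.

19/34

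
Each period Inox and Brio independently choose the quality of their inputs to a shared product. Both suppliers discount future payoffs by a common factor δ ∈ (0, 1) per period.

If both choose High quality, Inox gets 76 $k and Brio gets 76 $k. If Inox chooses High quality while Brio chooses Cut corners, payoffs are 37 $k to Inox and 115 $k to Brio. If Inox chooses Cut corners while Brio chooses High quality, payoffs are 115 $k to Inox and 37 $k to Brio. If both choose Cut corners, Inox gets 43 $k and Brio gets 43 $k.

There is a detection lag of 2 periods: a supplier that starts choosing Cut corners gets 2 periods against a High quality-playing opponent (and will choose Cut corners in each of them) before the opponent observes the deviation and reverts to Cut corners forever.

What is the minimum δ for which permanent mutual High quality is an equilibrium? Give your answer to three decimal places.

0.736

Deviating for the 2 undetected periods gains 115−76 = 39 per period over cooperation, then loses 76−43 = 33 per period forever once punishment starts.
Gain: 39(1 + δ + … + δ^1); loss: 33·δ^2/(1−δ).
No profitable deviation ⇔ 39(1−δ^2) ≤ 33·δ^2, i.e. δ^2 ≥ 39/(39+33) = 13/24.
Hence δ ≥ (13/24)^(1/2) ≈ 0.736.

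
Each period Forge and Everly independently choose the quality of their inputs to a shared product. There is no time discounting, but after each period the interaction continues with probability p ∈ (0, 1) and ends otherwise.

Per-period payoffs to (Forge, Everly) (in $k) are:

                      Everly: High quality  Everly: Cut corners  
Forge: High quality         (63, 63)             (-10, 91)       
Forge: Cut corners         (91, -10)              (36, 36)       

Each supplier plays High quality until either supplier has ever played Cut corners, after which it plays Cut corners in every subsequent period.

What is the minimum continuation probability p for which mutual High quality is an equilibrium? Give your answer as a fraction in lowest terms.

28/55

With no time discounting, the continuation probability p plays the role of the discount factor.
Grim-trigger IC: 63/(1−p) ≥ 91 + 36p/(1−p) ⇒ p ≥ (91−63)/(91−36) = 28/55.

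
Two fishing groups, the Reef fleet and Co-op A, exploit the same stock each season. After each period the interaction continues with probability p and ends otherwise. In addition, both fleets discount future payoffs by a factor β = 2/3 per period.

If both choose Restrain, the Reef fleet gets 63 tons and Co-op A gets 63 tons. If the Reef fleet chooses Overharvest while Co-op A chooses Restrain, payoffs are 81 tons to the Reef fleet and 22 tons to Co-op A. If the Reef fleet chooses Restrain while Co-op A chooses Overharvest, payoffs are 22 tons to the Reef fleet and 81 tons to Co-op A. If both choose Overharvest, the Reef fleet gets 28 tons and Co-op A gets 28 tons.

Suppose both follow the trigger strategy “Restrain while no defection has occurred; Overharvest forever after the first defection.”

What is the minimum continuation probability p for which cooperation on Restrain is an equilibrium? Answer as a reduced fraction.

27/53

With continuation probability p and discount β, the effective per-period discount factor is βp.
Grim-trigger IC: βp ≥ (81−63)/(81−28) = 18/53.
So p ≥ (18/53)/(2/3) = 27/53.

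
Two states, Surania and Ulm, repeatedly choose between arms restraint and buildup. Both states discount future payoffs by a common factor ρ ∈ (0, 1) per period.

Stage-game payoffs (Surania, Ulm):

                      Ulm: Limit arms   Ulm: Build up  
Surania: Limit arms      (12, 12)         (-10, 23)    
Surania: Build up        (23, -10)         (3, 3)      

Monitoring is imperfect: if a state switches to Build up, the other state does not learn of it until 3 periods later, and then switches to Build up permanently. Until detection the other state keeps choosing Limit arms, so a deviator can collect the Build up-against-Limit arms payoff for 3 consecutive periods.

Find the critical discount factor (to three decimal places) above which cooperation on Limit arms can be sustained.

A deviator earns 23 for 3 periods, then 3 forever; cooperating earns 12 forever. Multiplying the IC by (1−ρ):
12 ≥ 23(1−ρ^3) + 3ρ^3, so 20·ρ^3 ≥ 11 and ρ^3 ≥ 11/20.
ρ ≥ (11/20)^(1/3) ≈ 0.819.

0.819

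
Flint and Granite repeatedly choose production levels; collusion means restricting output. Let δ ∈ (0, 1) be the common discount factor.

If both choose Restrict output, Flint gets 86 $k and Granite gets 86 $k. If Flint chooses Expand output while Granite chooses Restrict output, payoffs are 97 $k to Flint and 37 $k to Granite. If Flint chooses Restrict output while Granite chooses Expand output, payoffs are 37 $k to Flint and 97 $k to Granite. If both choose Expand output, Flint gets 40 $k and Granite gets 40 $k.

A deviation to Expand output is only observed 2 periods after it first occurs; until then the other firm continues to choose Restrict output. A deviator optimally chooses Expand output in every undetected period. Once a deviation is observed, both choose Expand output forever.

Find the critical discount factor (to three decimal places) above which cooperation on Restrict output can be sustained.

0.439

The best deviation is to choose Expand output for all 2 undetected periods, earning 97 each, then 40 forever once detected.
Deviation value: 97(1−δ^2)/(1−δ) + 40δ^2/(1−δ); cooperation value: 86/(1−δ).
IC: 86 ≥ 97(1−δ^2) + 40δ^2 = 97 − 57δ^2.
So δ^2 ≥ 11/57, giving δ ≥ (11/57)^(1/2) ≈ 0.439.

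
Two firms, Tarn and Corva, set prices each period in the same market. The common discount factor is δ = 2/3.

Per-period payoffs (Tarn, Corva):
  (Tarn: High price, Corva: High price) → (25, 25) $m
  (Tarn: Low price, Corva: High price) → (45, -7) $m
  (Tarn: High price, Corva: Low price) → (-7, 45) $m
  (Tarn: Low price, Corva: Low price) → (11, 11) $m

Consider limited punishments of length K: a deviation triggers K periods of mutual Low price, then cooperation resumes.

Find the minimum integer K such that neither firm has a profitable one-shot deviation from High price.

4

No profitable deviation requires (25−11)(δ+…+δ^K) ≥ 45−25, i.e. δ+…+δ^K ≥ 10/7 ≈ 1.4286.
With δ = 2/3, the partial sums are K=1: 0.6667, K=2: 1.1111, K=3: 1.4074, K=4: 1.6049.
K = 4 is the first length at which the sum reaches 1.4286.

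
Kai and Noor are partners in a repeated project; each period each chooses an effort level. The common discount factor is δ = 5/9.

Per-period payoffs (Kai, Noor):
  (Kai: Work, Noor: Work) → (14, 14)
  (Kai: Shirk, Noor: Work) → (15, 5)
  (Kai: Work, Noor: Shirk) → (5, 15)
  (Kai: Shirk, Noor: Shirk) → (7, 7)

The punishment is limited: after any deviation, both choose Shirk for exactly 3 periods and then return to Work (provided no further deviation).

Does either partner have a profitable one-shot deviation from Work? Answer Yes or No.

No

A one-shot deviation gives 15 now, then 7 for 3 periods, then back to 14.
Gain from deviating: (15−14) today; loss: (14−7) in each of the next 3 periods.
No-deviation condition: (14−7)(δ+…+δ^3) ≥ 15−14, i.e. δ+…+δ^3 ≥ 1/7.
At δ = 5/9: δ+…+δ^3 = 1.0357 ≥ 0.1429.
So cooperation is sustainable.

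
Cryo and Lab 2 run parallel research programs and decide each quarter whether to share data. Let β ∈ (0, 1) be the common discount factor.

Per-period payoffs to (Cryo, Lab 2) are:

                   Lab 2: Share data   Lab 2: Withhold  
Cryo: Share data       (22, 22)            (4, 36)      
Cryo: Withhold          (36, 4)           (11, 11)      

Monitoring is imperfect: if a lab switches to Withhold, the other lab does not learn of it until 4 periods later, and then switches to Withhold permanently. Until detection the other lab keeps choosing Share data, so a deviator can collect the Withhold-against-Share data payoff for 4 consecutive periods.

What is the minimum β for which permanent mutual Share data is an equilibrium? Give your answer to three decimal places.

0.865

A deviator earns 36 for 4 periods, then 11 forever; cooperating earns 22 forever. Multiplying the IC by (1−β):
22 ≥ 36(1−β^4) + 11β^4, so 25·β^4 ≥ 14 and β^4 ≥ 14/25.
β ≥ (14/25)^(1/4) ≈ 0.865.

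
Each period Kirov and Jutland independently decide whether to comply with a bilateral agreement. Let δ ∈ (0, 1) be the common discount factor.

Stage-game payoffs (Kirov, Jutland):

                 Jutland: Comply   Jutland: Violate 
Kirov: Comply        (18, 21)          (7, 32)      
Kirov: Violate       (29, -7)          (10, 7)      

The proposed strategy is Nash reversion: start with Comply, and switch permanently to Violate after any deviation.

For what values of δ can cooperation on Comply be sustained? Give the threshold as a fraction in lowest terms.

Kirov: cooperation gives 18 each period; deviation gives 29 once then 10 forever.
  18/(1−δ) ≥ 29 + 10δ/(1−δ) ⇒ δ ≥ 11/19.
Jutland: cooperation gives 21 each period; deviation gives 32 once then 7 forever.
  δ ≥ 11/25.
Both must hold, so the binding constraint is Kirov's: δ ≥ 11/19.

11/19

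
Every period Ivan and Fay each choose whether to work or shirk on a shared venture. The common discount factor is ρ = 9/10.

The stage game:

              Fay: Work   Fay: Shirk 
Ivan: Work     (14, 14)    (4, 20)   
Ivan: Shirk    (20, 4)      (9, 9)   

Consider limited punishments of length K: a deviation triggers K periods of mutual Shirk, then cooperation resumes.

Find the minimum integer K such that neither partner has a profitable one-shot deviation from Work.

Need Σ_{k=1}^{K} ρ^k ≥ (20−14)/(14−9) = 1.2000 at ρ = 9/10.
At K = 1 the sum is 0.9000 < 1.2000; at K = 2 it is 1.7100 ≥ 1.2000.
So the minimum punishment length is K = 2.

2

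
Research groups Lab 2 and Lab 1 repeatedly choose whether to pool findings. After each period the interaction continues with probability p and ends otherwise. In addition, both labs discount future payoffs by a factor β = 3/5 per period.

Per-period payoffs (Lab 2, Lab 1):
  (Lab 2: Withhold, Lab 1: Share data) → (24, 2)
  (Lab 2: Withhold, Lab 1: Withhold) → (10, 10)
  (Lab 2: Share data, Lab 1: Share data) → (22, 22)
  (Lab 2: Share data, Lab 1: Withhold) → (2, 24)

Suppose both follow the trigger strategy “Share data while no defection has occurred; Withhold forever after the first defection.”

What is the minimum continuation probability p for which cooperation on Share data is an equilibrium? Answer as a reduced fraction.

5/21

Expected continuation weight on next period's payoff is β·p = 3/5·p, which plays the role of the discount factor.
Cooperation requires 3/5·p ≥ (24−22)/(24−10) = 1/7, hence p ≥ 5/21.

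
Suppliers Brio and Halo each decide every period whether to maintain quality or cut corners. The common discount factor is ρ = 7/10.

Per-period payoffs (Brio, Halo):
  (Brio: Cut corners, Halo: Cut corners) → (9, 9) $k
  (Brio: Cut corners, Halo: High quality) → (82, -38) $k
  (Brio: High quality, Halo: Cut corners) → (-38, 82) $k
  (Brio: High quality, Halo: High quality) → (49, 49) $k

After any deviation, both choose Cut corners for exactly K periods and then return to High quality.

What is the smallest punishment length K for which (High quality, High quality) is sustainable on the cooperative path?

Need Σ_{k=1}^{K} ρ^k ≥ (82−49)/(49−9) = 0.8250 at ρ = 7/10.
At K = 1 the sum is 0.7000 < 0.8250; at K = 2 it is 1.1900 ≥ 0.8250.
So the minimum punishment length is K = 2.

2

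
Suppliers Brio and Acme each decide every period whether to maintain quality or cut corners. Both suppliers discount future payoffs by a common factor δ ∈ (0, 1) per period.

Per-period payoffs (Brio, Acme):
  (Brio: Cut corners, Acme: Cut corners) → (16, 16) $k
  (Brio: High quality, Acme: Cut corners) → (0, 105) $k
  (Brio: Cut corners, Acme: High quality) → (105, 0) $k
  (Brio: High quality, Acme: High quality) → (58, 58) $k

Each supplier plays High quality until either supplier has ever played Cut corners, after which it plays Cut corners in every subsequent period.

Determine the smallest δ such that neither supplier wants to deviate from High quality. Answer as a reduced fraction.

47/89

Cooperation forever yields 58 each period: 58/(1−δ).
Deviating yields 105 once, then 16 forever: 105 + 16δ/(1−δ).
No profitable deviation requires 58/(1−δ) ≥ 105 + 16δ/(1−δ).
Multiplying by (1−δ): 58 ≥ 105(1−δ) + 16δ = 105 − 89δ.
So 89δ ≥ 47, i.e. δ ≥ 47/89.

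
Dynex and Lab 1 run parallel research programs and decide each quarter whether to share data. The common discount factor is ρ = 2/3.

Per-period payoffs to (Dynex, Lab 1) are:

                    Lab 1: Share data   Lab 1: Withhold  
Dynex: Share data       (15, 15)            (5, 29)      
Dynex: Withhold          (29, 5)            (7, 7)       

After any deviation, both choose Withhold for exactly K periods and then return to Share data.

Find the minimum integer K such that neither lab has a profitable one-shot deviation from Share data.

No profitable deviation requires (15−7)(ρ+…+ρ^K) ≥ 29−15, i.e. ρ+…+ρ^K ≥ 7/4 ≈ 1.7500.
With ρ = 2/3, the partial sums are K=1: 0.6667, K=2: 1.1111, K=3: 1.4074, K=4: 1.6049, K=5: 1.7366, K=6: 1.8244.
K = 6 is the first length at which the sum reaches 1.7500.

6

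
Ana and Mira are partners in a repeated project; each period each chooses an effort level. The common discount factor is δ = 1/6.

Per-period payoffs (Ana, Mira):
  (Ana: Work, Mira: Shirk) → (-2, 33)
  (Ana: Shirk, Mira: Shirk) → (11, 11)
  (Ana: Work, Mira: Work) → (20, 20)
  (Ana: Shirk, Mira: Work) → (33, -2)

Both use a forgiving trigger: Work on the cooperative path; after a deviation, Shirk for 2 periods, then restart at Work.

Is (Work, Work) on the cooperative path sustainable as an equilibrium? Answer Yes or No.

Comparing payoff streams over the 3 periods until play realigns: cooperate → 20(1+δ+…+δ^2); deviate → 33 + 11(δ+…+δ^2).
Cooperation is sustained iff (20−11)(δ+…+δ^2) ≥ 33−20.
δ+…+δ^2 = 1/6·(1−(1/6)^2)/(1−1/6) = 0.1944, and (33−20)/(20−11) = 1.4444.
0.1944 < 1.4444, so cooperation is not sustainable.

No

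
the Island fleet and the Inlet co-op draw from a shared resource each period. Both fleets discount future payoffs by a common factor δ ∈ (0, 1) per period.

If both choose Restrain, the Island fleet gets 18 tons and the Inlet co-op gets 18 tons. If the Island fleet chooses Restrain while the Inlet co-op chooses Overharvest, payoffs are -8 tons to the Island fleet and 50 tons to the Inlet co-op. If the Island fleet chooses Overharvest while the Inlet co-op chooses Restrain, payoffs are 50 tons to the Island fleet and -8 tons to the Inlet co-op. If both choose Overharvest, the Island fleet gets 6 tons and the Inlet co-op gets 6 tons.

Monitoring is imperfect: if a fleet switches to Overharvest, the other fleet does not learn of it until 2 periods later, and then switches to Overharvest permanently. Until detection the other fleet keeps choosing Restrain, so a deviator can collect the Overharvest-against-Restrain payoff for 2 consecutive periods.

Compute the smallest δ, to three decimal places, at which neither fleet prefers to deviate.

A deviator earns 50 for 2 periods, then 6 forever; cooperating earns 18 forever. Multiplying the IC by (1−δ):
18 ≥ 50(1−δ^2) + 6δ^2, so 44·δ^2 ≥ 32 and δ^2 ≥ 8/11.
δ ≥ (8/11)^(1/2) ≈ 0.853.

0.853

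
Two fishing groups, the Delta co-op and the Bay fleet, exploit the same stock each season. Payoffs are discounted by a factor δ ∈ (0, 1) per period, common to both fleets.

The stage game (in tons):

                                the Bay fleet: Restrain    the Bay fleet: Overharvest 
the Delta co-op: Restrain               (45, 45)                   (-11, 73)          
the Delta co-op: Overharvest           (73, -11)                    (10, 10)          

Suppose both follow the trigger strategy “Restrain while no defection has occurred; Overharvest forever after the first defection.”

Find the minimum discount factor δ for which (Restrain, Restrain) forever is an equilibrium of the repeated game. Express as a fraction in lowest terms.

Under grim trigger the critical discount factor is (T−C)/(T−P) with T = 73, C = 45, P = 10.
δ* = (73−45)/(73−10) = 28/63 = 4/9.

4/9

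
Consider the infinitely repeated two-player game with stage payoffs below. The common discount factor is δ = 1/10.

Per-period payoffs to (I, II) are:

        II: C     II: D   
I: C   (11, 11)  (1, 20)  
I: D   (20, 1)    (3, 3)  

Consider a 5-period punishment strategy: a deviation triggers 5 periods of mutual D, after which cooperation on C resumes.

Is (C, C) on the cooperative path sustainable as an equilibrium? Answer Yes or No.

No

Comparing payoff streams over the 6 periods until play realigns: cooperate → 11(1+δ+…+δ^5); deviate → 20 + 3(δ+…+δ^5).
Cooperation is sustained iff (11−3)(δ+…+δ^5) ≥ 20−11.
δ+…+δ^5 = 1/10·(1−(1/10)^5)/(1−1/10) = 0.1111, and (20−11)/(11−3) = 1.1250.
0.1111 < 1.1250, so cooperation is not sustainable.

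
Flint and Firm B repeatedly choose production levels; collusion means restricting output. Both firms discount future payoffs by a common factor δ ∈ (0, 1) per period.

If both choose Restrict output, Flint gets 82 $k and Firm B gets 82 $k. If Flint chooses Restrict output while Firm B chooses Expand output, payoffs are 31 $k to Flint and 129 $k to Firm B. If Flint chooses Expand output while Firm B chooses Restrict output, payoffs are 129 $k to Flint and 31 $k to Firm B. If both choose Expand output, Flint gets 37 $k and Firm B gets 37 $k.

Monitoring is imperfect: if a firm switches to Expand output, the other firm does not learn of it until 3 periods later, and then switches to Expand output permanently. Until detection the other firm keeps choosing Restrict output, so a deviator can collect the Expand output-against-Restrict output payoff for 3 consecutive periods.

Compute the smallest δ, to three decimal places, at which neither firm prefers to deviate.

0.799

A deviator earns 129 for 3 periods, then 37 forever; cooperating earns 82 forever. Multiplying the IC by (1−δ):
82 ≥ 129(1−δ^3) + 37δ^3, so 92·δ^3 ≥ 47 and δ^3 ≥ 47/92.
δ ≥ (47/92)^(1/3) ≈ 0.799.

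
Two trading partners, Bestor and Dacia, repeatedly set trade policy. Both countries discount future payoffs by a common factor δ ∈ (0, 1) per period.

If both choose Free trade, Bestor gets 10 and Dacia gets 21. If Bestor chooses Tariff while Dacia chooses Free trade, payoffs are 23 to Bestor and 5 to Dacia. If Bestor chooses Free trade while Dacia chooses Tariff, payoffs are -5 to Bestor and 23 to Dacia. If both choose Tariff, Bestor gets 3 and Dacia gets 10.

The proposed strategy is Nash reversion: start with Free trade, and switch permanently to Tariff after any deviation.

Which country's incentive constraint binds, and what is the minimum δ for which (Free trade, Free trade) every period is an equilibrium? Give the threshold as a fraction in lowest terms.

For Bestor: deviation gain 23−10 = 13, per-period punishment loss 10−3 = 7. IC gives δ ≥ 13/20.
For Dacia: gain 2, loss 11 per period, so δ ≥ 2/13.
The tighter constraint is Bestor's, so cooperation needs δ ≥ 13/20.

Bestor; δ ≥ 13/20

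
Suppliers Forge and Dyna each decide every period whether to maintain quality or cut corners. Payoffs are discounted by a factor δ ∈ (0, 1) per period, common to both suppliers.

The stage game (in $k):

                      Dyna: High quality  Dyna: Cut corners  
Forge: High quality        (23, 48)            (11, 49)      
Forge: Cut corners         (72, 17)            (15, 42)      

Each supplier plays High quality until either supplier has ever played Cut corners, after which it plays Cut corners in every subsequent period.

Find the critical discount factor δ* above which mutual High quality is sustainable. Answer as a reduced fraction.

For Forge: deviation gain 72−23 = 49, per-period punishment loss 23−15 = 8. IC gives δ ≥ 49/57.
For Dyna: gain 1, loss 6 per period, so δ ≥ 1/7.
The tighter constraint is Forge's, so cooperation needs δ ≥ 49/57.

49/57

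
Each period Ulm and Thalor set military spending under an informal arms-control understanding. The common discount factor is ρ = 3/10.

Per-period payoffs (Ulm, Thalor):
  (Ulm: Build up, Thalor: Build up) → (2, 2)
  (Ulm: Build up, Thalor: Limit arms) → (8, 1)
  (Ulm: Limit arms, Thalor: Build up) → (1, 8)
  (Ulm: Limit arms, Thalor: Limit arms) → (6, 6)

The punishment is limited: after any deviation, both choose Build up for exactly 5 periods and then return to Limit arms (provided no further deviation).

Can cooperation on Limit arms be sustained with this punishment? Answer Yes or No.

Comparing payoff streams over the 6 periods until play realigns: cooperate → 6(1+ρ+…+ρ^5); deviate → 8 + 2(ρ+…+ρ^5).
Cooperation is sustained iff (6−2)(ρ+…+ρ^5) ≥ 8−6.
ρ+…+ρ^5 = 3/10·(1−(3/10)^5)/(1−3/10) = 0.4275, and (8−6)/(6−2) = 0.5000.
0.4275 < 0.5000, so cooperation is not sustainable.

No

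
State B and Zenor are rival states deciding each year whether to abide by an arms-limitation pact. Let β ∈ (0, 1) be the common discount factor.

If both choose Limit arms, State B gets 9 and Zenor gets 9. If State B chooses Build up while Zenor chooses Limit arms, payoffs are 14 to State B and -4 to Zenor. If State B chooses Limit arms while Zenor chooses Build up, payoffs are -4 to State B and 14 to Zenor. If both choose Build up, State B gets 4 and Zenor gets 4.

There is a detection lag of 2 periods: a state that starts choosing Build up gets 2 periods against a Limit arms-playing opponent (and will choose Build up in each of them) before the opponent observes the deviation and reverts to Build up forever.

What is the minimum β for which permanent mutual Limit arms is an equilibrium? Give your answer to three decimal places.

0.707

Deviating for the 2 undetected periods gains 14−9 = 5 per period over cooperation, then loses 9−4 = 5 per period forever once punishment starts.
Gain: 5(1 + β + … + β^1); loss: 5·β^2/(1−β).
No profitable deviation ⇔ 5(1−β^2) ≤ 5·β^2, i.e. β^2 ≥ 5/(5+5) = 1/2.
Hence β ≥ (1/2)^(1/2) ≈ 0.707.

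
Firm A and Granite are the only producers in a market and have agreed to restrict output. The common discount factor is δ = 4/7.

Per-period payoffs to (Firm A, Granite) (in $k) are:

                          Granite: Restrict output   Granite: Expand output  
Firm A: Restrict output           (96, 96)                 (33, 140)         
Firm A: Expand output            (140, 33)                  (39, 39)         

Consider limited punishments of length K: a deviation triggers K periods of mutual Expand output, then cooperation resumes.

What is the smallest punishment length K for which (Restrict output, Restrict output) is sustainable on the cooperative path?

2

IC: δ(1−δ^K)/(1−δ) ≥ (140−96)/(96−39) = 44/57.
With δ = 4/7: need 1 − δ^K ≥ 44/57·(1−4/7)/(4/7), i.e. δ^K ≤ 0.4211.
Since (4/7)^1 = 0.5714 and (4/7)^2 = 0.3265, the smallest such K is 2.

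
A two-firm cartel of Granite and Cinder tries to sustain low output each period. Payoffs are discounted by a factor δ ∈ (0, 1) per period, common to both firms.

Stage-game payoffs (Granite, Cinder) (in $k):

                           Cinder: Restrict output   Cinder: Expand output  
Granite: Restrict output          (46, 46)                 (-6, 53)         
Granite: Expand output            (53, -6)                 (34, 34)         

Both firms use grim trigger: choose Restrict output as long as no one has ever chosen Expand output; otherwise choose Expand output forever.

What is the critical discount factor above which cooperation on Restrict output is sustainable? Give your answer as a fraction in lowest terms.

7/19

46/(1−δ) ≥ 53 + 34δ/(1−δ)
46 ≥ 53 − 19δ
δ ≥ 7/19.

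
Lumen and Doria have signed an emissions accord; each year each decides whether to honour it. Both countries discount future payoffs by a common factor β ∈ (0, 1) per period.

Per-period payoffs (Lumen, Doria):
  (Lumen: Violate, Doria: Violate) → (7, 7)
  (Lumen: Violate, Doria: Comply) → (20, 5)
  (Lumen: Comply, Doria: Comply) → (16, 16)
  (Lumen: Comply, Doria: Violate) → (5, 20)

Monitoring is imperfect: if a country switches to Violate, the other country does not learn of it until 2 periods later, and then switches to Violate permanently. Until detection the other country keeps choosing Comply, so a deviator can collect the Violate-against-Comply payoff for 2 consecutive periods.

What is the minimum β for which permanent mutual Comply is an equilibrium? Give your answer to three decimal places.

Deviating for the 2 undetected periods gains 20−16 = 4 per period over cooperation, then loses 16−7 = 9 per period forever once punishment starts.
Gain: 4(1 + β + … + β^1); loss: 9·β^2/(1−β).
No profitable deviation ⇔ 4(1−β^2) ≤ 9·β^2, i.e. β^2 ≥ 4/(4+9) = 4/13.
Hence β ≥ (4/13)^(1/2) ≈ 0.555.

0.555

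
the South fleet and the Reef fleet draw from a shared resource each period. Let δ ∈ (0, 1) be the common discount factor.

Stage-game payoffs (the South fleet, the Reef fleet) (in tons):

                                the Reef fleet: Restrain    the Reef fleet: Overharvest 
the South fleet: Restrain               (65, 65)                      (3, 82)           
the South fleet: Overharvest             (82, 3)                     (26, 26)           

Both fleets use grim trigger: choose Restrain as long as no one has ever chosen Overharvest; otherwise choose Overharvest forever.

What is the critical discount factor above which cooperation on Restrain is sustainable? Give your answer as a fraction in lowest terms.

Under grim trigger the critical discount factor is (T−C)/(T−P) with T = 82, C = 65, P = 26.
δ* = (82−65)/(82−26) = 17/56.

17/56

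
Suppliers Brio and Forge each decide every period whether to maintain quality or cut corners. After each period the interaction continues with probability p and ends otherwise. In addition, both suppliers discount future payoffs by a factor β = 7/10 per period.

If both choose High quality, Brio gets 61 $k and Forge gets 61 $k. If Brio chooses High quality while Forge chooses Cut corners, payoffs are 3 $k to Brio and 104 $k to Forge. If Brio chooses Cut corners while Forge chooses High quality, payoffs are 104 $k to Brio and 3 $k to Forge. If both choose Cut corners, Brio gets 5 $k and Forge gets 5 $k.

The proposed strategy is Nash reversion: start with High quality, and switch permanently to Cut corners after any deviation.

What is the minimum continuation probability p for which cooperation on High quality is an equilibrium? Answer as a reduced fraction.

430/693

Expected continuation weight on next period's payoff is β·p = 7/10·p, which plays the role of the discount factor.
Cooperation requires 7/10·p ≥ (104−61)/(104−5) = 43/99, hence p ≥ 430/693.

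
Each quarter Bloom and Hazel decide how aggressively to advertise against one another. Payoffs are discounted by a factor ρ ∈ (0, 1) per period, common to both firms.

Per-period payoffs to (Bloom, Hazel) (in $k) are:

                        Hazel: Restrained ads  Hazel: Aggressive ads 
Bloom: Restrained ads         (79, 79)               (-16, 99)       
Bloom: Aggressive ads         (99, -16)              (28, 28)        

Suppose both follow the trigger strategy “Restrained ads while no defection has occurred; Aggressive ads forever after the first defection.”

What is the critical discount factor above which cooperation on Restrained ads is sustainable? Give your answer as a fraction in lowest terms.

One-period gain from deviating is 99 − 79 = 20. The loss is 79 − 28 = 51 in every subsequent period, with present value 51·ρ/(1−ρ).
Deviation is unprofitable when 51·ρ/(1−ρ) ≥ 20, i.e. ρ/(1−ρ) ≥ 20/51.
Equivalently ρ ≥ 20/(20+51) = 20/71.

20/71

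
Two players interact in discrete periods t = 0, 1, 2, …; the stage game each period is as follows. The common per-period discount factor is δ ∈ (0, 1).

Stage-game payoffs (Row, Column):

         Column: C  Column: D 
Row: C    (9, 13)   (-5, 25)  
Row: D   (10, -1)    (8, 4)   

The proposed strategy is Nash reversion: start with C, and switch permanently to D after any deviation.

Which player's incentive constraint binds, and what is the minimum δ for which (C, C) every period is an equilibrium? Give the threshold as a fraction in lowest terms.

Column; δ ≥ 4/7

Row's threshold: (10−9)/(10−8) = 1/2.
Column's threshold: (25−13)/(25−4) = 4/7.
1/2 < 4/7, so Column binds and δ* = 4/7.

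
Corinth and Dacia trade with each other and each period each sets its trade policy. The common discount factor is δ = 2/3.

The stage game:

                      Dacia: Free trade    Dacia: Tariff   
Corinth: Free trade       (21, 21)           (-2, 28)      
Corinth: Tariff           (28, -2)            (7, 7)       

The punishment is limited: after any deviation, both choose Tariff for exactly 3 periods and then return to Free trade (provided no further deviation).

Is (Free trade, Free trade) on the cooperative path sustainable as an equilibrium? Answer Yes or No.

Comparing payoff streams over the 4 periods until play realigns: cooperate → 21(1+δ+…+δ^3); deviate → 28 + 7(δ+…+δ^3).
Cooperation is sustained iff (21−7)(δ+…+δ^3) ≥ 28−21.
δ+…+δ^3 = 2/3·(1−(2/3)^3)/(1−2/3) = 1.4074, and (28−21)/(21−7) = 0.5000.
1.4074 ≥ 0.5000, so cooperation is sustainable.

Yes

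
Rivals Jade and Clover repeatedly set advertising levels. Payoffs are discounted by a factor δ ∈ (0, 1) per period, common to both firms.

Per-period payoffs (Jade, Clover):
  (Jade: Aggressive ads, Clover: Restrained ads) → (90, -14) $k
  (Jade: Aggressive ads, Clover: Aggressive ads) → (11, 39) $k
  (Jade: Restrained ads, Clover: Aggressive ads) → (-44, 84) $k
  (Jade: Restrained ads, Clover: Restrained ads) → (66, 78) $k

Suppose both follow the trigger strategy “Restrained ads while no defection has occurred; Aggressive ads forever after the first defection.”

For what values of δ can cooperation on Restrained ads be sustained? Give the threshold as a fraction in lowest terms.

24/79

For Jade: deviation gain 90−66 = 24, per-period punishment loss 66−11 = 55. IC gives δ ≥ 24/79.
For Clover: gain 6, loss 39 per period, so δ ≥ 6/45 = 2/15.
The tighter constraint is Jade's, so cooperation needs δ ≥ 24/79.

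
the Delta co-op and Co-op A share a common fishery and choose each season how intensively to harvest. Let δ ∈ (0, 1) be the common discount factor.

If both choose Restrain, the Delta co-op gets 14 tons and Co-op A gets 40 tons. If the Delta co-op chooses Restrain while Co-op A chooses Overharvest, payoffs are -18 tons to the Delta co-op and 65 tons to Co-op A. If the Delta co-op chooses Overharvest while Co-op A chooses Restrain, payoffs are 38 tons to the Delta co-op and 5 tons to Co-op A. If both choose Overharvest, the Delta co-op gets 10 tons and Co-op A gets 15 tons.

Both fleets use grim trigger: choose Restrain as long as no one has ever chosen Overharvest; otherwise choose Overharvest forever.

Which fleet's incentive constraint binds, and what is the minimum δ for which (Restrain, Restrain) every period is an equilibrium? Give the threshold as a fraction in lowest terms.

the Delta co-op; δ ≥ 6/7

the Delta co-op's threshold: (38−14)/(38−10) = 6/7.
Co-op A's threshold: (65−40)/(65−15) = 1/2.
6/7 > 1/2, so the Delta co-op binds and δ* = 6/7.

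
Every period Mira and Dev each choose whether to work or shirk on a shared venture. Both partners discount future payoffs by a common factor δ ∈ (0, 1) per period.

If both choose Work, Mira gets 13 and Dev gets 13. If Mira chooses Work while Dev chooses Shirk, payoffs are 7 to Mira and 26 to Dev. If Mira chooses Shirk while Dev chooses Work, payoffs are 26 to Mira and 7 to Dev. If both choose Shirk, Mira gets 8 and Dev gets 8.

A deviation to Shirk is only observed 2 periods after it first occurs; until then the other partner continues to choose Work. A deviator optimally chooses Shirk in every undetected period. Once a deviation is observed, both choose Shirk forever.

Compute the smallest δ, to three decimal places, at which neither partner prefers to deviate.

The best deviation is to choose Shirk for all 2 undetected periods, earning 26 each, then 8 forever once detected.
Deviation value: 26(1−δ^2)/(1−δ) + 8δ^2/(1−δ); cooperation value: 13/(1−δ).
IC: 13 ≥ 26(1−δ^2) + 8δ^2 = 26 − 18δ^2.
So δ^2 ≥ 13/18, giving δ ≥ (13/18)^(1/2) ≈ 0.850.

0.850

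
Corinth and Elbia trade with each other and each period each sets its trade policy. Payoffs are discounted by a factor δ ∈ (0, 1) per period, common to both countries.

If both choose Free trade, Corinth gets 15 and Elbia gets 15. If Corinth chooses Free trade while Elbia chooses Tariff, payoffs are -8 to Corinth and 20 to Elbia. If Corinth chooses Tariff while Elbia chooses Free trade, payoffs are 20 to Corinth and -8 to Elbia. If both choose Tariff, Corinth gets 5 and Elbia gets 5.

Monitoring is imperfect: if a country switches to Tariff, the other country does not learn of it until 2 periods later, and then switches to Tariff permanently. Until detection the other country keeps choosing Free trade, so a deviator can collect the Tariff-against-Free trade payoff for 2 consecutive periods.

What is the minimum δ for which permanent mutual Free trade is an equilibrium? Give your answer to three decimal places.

0.577

The best deviation is to choose Tariff for all 2 undetected periods, earning 20 each, then 5 forever once detected.
Deviation value: 20(1−δ^2)/(1−δ) + 5δ^2/(1−δ); cooperation value: 15/(1−δ).
IC: 15 ≥ 20(1−δ^2) + 5δ^2 = 20 − 15δ^2.
So δ^2 ≥ 5/15 = 1/3, giving δ ≥ (1/3)^(1/2) ≈ 0.577.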